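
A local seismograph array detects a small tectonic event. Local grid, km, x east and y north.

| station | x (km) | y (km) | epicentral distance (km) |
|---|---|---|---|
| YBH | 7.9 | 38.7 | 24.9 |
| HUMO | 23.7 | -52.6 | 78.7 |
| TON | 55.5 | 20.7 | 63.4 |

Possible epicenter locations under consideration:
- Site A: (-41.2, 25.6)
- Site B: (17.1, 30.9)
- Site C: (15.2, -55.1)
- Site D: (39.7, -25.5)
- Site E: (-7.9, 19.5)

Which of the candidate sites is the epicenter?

For each candidate, compare |candidate − station| to the reported distance:
Site A: residuals YBH 25.9, HUMO 22.9, TON 33.4 → max 33.4 km
Site B: residuals YBH 12.8, HUMO 5.1, TON 23.7 → max 23.7 km
Site C: residuals YBH 69.2, HUMO 69.8, TON 22.4 → max 69.8 km
Site D: residuals YBH 46.7, HUMO 47.2, TON 14.6 → max 47.2 km
Site E: residuals YBH 0.0, HUMO 0.0, TON 0.0 → max 0.0 km
Only Site E has all residuals ≈ 0.

Site E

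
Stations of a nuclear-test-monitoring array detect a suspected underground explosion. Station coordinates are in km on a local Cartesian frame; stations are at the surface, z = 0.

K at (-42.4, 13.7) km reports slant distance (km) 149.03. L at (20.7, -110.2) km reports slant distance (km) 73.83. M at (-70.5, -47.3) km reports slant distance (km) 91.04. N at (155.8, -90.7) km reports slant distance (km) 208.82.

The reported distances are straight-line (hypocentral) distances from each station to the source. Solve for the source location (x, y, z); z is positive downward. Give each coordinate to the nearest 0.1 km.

(-48.0, -134.8, 11.2)

Each station gives a sphere (x−x_i)² + (y−y_i)² + z² = d_i² (stations at z=0).
Subtracting the K sphere from L and M: z² cancels, leaving linear equations in x and y:
126.2 x − 247.8 y = 27346.15
-56.2 x − 122.0 y = 19143.75
Solving: x ≈ -48.003, y ≈ -134.803 km (keep extra digits for the depth step; rounded: -48.0, -134.8).
Then from the K sphere: z² = 149.03² − (x + 42.4)² − (y − 13.7)² with x = -48.003, y = -134.803, so z ≈ 11.198 ≈ 11.2 km.
Check against N (with the unrounded solution): distance 208.82 ≈ 208.82 km. ✓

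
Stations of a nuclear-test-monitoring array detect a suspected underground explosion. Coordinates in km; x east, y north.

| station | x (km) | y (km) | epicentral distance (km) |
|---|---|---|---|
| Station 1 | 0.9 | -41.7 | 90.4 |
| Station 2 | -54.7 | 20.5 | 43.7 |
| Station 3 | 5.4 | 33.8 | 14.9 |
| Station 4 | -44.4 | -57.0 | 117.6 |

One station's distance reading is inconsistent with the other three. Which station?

Station 2

Solve using three stations at a time. Using Station 1, Station 3, Station 4 (subtract circle equations pairwise → linear system) gives (x, y) ≈ (7.7, 48.4).
Distances from that point to each station vs reported:
  Station 1: calculated 90.4 vs reported 90.4 → residual 0.0 km
  Station 2: calculated 68.3 vs reported 43.7 → residual 24.6 km
  Station 3: calculated 14.8 vs reported 14.9 → residual 0.1 km
  Station 4: calculated 117.6 vs reported 117.6 → residual 0.0 km
Station 1, Station 3, Station 4 are mutually consistent (residuals ≈ 0); Station 2 is off by 24.6 km.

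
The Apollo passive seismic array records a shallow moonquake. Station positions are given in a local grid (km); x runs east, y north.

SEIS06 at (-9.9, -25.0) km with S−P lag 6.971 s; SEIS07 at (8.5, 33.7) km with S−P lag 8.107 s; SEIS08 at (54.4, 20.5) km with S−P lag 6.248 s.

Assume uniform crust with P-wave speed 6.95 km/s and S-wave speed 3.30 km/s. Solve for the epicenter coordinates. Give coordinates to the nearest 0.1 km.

31.8 km east, -11.6 km north

Distance from S−P lag: d = Δt · v_P v_S / (v_P − v_S) = Δt · (6.95·3.30)/(6.95−3.30) ≈ 6.2836·Δt.
So d_SEIS06 = 43.80, d_SEIS07 = 50.94, d_SEIS08 = 39.26 km.
Circle about each station: (x + 9.9)² + (y + 25.0)² = 43.80²; (x − 8.5)² + (y − 33.7)² = 50.94²; (x − 54.4)² + (y − 20.5)² = 39.26².
Subtracting the SEIS06 equation from the SEIS07 and SEIS08 equations removes the quadratic terms:
36.8 x + 117.4 y = -191.51
128.6 x + 91.0 y = 3033.69
Solving the 2×2 system: x ≈ 31.8, y ≈ -11.6 km.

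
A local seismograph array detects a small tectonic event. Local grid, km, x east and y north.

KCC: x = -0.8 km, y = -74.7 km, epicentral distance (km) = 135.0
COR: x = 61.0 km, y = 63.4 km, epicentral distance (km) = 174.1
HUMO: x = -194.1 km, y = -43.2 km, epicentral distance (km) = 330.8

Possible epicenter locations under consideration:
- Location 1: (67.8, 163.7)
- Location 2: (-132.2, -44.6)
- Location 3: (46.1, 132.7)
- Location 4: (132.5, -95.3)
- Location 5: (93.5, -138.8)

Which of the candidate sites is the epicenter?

Location 4

For each candidate, compare |candidate − station| to the reported distance:
Location 1: residuals KCC 113.1, COR 73.6, HUMO 3.0 → max 113.1 km
Location 2: residuals KCC 0.2, COR 47.2, HUMO 268.9 → max 268.9 km
Location 3: residuals KCC 77.6, COR 103.2, HUMO 33.1 → max 103.2 km
Location 4: residuals KCC 0.1, COR 0.0, HUMO 0.1 → max 0.1 km
Location 5: residuals KCC 21.0, COR 30.7, HUMO 27.7 → max 30.7 km
Only Location 4 has all residuals ≈ 0.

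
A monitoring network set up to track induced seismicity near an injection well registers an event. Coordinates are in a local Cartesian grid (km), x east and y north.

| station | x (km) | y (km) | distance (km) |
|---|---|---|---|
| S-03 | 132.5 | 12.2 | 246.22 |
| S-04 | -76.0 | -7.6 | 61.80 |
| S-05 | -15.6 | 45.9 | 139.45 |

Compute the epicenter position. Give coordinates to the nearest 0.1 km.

-101.7 km east, -63.8 km north

Circle about each station: (x − 132.5)² + (y − 12.2)² = 246.22²; (x + 76.0)² + (y + 7.6)² = 61.80²; (x + 15.6)² + (y − 45.9)² = 139.45².
Subtracting pairs of circle equations eliminates x²+y² and gives linear equations (the radical axes):
-417.0 x − 39.6 y = 44933.72
-296.2 x + 67.4 y = 25823.07
Solving the 2×2 system: x ≈ -101.7, y ≈ -63.8 km.
Check against S-03 (with the unrounded x, y): √((x − 132.5)²+(y − 12.2)²) = 246.22 ≈ 246.22 km. ✓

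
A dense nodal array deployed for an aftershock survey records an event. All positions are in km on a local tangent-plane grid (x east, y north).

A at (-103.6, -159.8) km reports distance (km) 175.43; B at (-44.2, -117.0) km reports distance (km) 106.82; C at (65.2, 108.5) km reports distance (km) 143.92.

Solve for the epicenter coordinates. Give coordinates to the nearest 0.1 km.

Circle about each station: (x + 103.6)² + (y + 159.8)² = 175.43²; (x + 44.2)² + (y + 117.0)² = 106.82²; (x − 65.2)² + (y − 108.5)² = 143.92².
Subtracting the A equation from the B and C equations removes the quadratic terms:
118.8 x + 85.6 y = -1261.19
337.6 x + 536.6 y = -10182.99
Solving the 2×2 system: x ≈ 5.6, y ≈ -22.5 km.

(5.6, -22.5)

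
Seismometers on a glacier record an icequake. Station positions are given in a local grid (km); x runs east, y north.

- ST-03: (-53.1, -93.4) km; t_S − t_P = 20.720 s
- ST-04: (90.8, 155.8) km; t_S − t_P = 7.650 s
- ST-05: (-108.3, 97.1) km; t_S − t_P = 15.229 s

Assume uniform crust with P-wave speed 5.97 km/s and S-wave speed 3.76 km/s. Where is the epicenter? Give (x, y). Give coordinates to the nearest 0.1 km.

Distance from S−P lag: d = Δt · v_P v_S / (v_P − v_S) = Δt · (5.97·3.76)/(5.97−3.76) ≈ 10.1571·Δt.
So d_ST-03 = 210.46, d_ST-04 = 77.70, d_ST-05 = 154.68 km.
Circle about each station: (x + 53.1)² + (y + 93.4)² = 210.46²; (x − 90.8)² + (y − 155.8)² = 77.70²; (x + 108.3)² + (y − 97.1)² = 154.68².
Subtracting the ST-03 equation from the ST-04 and ST-05 equations removes the quadratic terms:
287.8 x + 498.4 y = 59231.23
-110.4 x + 381.0 y = 29981.64
Solving the 2×2 system: x ≈ 46.3, y ≈ 92.1 km.

46.3 km east, 92.1 km north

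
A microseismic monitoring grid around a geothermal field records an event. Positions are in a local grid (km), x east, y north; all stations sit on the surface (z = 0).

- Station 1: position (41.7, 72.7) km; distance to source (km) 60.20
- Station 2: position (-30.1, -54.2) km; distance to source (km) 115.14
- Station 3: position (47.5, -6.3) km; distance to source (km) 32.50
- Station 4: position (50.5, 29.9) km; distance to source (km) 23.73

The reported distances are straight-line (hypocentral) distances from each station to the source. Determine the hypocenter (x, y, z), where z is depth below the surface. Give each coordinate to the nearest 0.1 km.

x ≈ 57.6 km, y ≈ 17.9 km, depth ≈ 19.2 km

Each station gives a sphere (x−x_i)² + (y−y_i)² + z² = d_i² (stations at z=0).
Subtracting the Station 1 sphere from Station 2 and Station 3: z² cancels, leaving linear equations in x and y:
-143.6 x − 253.8 y = -12813.71
11.6 x − 158.0 y = -2160.45
Solving: x ≈ 57.592, y ≈ 17.902 km (keep extra digits for the depth step; rounded: 57.6, 17.9).
Then from the Station 1 sphere: z² = 60.20² − (x − 41.7)² − (y − 72.7)² with x = 57.592, y = 17.902, so z ≈ 19.201 ≈ 19.2 km.
Check against Station 4 (with the unrounded solution): distance 23.73 ≈ 23.73 km. ✓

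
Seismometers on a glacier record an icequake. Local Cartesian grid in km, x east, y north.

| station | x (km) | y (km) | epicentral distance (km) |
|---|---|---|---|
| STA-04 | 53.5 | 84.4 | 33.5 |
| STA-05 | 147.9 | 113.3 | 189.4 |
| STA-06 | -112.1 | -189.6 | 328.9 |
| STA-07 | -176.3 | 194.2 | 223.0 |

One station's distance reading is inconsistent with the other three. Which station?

Solve using three stations at a time. Using STA-04, STA-06, STA-07 (subtract circle equations pairwise → linear system) gives (x, y) ≈ (29.1, 107.4).
Distances from that point to each station vs reported:
  STA-04: calculated 33.5 vs reported 33.5 → residual 0.0 km
  STA-05: calculated 118.9 vs reported 189.4 → residual 70.5 km
  STA-06: calculated 328.9 vs reported 328.9 → residual 0.0 km
  STA-07: calculated 223.0 vs reported 223.0 → residual 0.0 km
STA-04, STA-06, STA-07 are mutually consistent (residuals ≈ 0); STA-05 is off by 70.5 km.

STA-05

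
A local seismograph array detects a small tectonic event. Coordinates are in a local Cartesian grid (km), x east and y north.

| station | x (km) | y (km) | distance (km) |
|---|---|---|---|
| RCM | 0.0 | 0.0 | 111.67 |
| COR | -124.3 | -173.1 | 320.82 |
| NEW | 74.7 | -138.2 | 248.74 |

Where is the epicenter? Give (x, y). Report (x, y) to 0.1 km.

Circle about each station: x² + y² = 111.67²; (x + 124.3)² + (y + 173.1)² = 320.82²; (x − 74.7)² + (y + 138.2)² = 248.74².
Subtracting pairs of circle equations eliminates x²+y² and gives linear equations (the radical axes):
-248.6 x − 346.2 y = -45041.18
149.4 x − 276.4 y = -24722.07
Solving the 2×2 system: x ≈ 32.3, y ≈ 106.9 km.

(32.3, 106.9)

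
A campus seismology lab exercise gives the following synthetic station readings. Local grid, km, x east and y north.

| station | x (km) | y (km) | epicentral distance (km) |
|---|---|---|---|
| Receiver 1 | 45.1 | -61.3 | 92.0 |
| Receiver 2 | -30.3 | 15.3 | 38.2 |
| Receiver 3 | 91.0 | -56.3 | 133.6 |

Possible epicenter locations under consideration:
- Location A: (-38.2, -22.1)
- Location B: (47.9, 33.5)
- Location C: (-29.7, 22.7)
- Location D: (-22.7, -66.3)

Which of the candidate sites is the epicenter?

Location A

For each candidate, compare |candidate − station| to the reported distance:
Location A: residuals Receiver 1 0.1, Receiver 2 0.0, Receiver 3 0.0 → max 0.1 km
Location B: residuals Receiver 1 2.8, Receiver 2 42.1, Receiver 3 34.0 → max 42.1 km
Location C: residuals Receiver 1 20.5, Receiver 2 30.8, Receiver 3 10.7 → max 30.8 km
Location D: residuals Receiver 1 24.0, Receiver 2 43.8, Receiver 3 19.5 → max 43.8 km
Only Location A has all residuals ≈ 0.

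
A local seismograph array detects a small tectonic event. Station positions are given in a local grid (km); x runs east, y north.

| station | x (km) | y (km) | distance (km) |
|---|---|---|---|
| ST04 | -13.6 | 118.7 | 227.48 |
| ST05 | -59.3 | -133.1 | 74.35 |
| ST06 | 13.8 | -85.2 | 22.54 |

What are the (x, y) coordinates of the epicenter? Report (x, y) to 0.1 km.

Circle about each station: (x + 13.6)² + (y − 118.7)² = 227.48²; (x + 59.3)² + (y + 133.1)² = 74.35²; (x − 13.8)² + (y + 85.2)² = 22.54².
Subtracting the ST04 equation from the ST05 and ST06 equations removes the quadratic terms:
-91.4 x − 503.6 y = 53176.68
54.8 x − 407.8 y = 44413.93
Solving the 2×2 system: x ≈ 10.5, y ≈ -107.5 km.

10.5 km east, -107.5 km north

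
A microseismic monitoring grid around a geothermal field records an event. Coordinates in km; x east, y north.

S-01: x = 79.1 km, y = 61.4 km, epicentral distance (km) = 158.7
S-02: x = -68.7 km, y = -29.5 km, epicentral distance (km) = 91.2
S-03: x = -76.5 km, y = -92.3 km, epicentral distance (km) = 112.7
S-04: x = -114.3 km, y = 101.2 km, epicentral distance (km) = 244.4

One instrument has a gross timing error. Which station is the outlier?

S-02

Solve using three stations at a time. Using S-01, S-03, S-04 (subtract circle equations pairwise → linear system) gives (x, y) ≈ (36.2, -91.4).
Distances from that point to each station vs reported:
  S-01: calculated 158.7 vs reported 158.7 → residual 0.0 km
  S-02: calculated 121.8 vs reported 91.2 → residual 30.6 km
  S-03: calculated 112.7 vs reported 112.7 → residual 0.0 km
  S-04: calculated 244.4 vs reported 244.4 → residual 0.0 km
S-01, S-03, S-04 are mutually consistent (residuals ≈ 0); S-02 is off by 30.6 km.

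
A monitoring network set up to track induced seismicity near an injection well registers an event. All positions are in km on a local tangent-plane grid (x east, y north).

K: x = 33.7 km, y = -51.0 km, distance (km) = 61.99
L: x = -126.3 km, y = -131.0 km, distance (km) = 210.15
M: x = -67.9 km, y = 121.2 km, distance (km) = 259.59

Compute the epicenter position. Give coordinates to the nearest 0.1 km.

(80.2, -92.0)

Circle about each station: (x − 33.7)² + (y + 51.0)² = 61.99²; (x + 126.3)² + (y + 131.0)² = 210.15²; (x + 67.9)² + (y − 121.2)² = 259.59².
Subtracting the K equation from the L and M equations removes the quadratic terms:
-320.0 x − 160.0 y = -10944.26
-203.2 x + 344.4 y = -47981.05
Solving the 2×2 system: x ≈ 80.2, y ≈ -92.0 km.
Check against K (with the unrounded x, y): √((x − 33.7)²+(y + 51.0)²) = 61.99 ≈ 61.99 km. ✓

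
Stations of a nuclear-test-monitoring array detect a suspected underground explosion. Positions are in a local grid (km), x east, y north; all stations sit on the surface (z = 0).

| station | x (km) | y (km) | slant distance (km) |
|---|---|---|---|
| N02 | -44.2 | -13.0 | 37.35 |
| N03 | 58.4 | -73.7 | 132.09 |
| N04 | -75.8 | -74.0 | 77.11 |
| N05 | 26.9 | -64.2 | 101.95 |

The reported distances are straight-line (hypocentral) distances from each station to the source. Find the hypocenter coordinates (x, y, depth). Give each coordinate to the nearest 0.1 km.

x ≈ -51.7 km, y ≈ -10.5 km, depth ≈ 36.5 km

Each station gives a sphere (x−x_i)² + (y−y_i)² + z² = d_i² (stations at z=0).
Subtracting the N02 sphere from N03 and N04: z² cancels, leaving linear equations in x and y:
205.2 x − 121.4 y = -9333.14
-63.2 x − 122.0 y = 4548.07
Solving: x ≈ -51.695, y ≈ -10.500 km (keep extra digits for the depth step; rounded: -51.7, -10.5).
Then from the N02 sphere: z² = 37.35² − (x + 44.2)² − (y + 13.0)² with x = -51.695, y = -10.500, so z ≈ 36.505 ≈ 36.5 km.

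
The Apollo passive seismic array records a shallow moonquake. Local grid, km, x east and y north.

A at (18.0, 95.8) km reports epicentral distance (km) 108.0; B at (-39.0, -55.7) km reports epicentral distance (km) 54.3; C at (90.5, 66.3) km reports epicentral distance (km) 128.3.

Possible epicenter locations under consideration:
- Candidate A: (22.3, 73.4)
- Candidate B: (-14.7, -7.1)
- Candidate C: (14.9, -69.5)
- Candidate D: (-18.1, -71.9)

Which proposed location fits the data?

Candidate B

For each candidate, compare |candidate − station| to the reported distance:
Candidate A: residuals A 85.2, B 88.6, C 59.7 → max 88.6 km
Candidate B: residuals A 0.0, B 0.0, C 0.0 → max 0.0 km
Candidate C: residuals A 57.3, B 1.3, C 27.1 → max 57.3 km
Candidate D: residuals A 63.5, B 27.9, C 47.5 → max 63.5 km
Only Candidate B has all residuals ≈ 0.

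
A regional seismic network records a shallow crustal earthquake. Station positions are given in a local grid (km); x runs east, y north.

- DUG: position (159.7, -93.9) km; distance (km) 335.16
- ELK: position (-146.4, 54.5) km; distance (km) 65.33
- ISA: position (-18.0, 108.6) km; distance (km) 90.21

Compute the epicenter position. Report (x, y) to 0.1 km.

Circle about each station: (x − 159.7)² + (y + 93.9)² = 335.16²; (x + 146.4)² + (y − 54.5)² = 65.33²; (x + 18.0)² + (y − 108.6)² = 90.21².
Subtracting the DUG equation from the ELK and ISA equations removes the quadratic terms:
-612.2 x + 296.8 y = 98146.13
-355.4 x + 405.0 y = 81991.04
Solving the 2×2 system: x ≈ -108.2, y ≈ 107.5 km.

(-108.2, 107.5)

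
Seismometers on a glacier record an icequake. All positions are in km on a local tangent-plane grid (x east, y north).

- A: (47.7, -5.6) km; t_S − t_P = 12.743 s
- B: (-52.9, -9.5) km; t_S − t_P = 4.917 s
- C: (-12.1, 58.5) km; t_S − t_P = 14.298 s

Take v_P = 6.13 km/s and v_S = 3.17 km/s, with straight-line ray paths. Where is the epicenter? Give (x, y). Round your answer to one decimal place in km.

Distance from S−P lag: d = Δt · v_P v_S / (v_P − v_S) = Δt · (6.13·3.17)/(6.13−3.17) ≈ 6.5649·Δt.
So d_A = 83.66, d_B = 32.28, d_C = 93.86 km.
Circle about each station: (x − 47.7)² + (y + 5.6)² = 83.66²; (x + 52.9)² + (y + 9.5)² = 32.28²; (x + 12.1)² + (y − 58.5)² = 93.86².
Subtracting the A equation from the B and C equations removes the quadratic terms:
-201.2 x − 7.8 y = 6539.01
-119.6 x + 128.2 y = -548.69
Solving the 2×2 system: x ≈ -31.2, y ≈ -33.4 km.
Check against A (with the unrounded x, y): √((x − 47.7)²+(y + 5.6)²) = 83.66 ≈ 83.66 km. ✓

-31.2 km east, -33.4 km north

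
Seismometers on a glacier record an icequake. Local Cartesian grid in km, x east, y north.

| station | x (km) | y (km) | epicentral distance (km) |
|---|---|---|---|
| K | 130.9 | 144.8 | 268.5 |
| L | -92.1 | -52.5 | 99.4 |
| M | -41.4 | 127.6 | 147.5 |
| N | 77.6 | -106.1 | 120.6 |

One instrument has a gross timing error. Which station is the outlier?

Solve using three stations at a time. Using L, M, N (subtract circle equations pairwise → linear system) gives (x, y) ≈ (-0.4, -14.1).
Distances from that point to each station vs reported:
  K: calculated 206.1 vs reported 268.5 → residual 62.4 km
  L: calculated 99.4 vs reported 99.4 → residual 0.0 km
  M: calculated 147.5 vs reported 147.5 → residual 0.0 km
  N: calculated 120.6 vs reported 120.6 → residual 0.0 km
L, M, N are mutually consistent (residuals ≈ 0); K is off by 62.4 km.

K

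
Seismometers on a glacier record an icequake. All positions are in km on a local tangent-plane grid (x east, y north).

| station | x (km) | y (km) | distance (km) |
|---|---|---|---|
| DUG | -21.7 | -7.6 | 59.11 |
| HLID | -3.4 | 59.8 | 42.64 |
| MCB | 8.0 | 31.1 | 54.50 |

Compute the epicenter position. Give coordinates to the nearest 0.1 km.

Circle about each station: (x + 21.7)² + (y + 7.6)² = 59.11²; (x + 3.4)² + (y − 59.8)² = 42.64²; (x − 8.0)² + (y − 31.1)² = 54.50².
Subtracting pairs of circle equations eliminates x²+y² and gives linear equations (the radical axes):
36.6 x + 134.8 y = 4734.77
59.4 x + 77.4 y = 1026.30
Solving the 2×2 system: x ≈ -44.1, y ≈ 47.1 km.

-44.1 km east, 47.1 km north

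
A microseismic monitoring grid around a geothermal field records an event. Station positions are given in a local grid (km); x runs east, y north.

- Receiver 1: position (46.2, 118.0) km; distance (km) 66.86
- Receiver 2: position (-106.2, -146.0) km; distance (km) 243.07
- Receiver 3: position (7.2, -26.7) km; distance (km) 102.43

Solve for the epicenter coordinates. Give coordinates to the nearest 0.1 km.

Circle about each station: (x − 46.2)² + (y − 118.0)² = 66.86²; (x + 106.2)² + (y + 146.0)² = 243.07²; (x − 7.2)² + (y + 26.7)² = 102.43².
Subtracting the Receiver 1 equation from the Receiver 2 and Receiver 3 equations removes the quadratic terms:
-304.8 x − 528.0 y = -38076.77
-78.0 x − 289.4 y = -21315.36
Solving the 2×2 system: x ≈ -5.0, y ≈ 75.0 km.

(-5.0, 75.0)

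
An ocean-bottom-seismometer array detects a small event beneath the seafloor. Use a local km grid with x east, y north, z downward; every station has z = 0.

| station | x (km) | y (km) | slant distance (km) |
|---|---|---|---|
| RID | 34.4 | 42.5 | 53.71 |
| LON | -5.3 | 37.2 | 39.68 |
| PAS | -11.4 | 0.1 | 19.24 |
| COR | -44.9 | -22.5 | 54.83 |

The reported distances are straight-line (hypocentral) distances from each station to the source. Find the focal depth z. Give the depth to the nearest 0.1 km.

Each station gives a sphere (x−x_i)² + (y−y_i)² + z² = d_i² (stations at z=0).
Subtracting the RID sphere from LON and PAS: z² cancels, leaving linear equations in x and y:
-79.4 x − 10.6 y = -267.42
-91.6 x − 84.8 y = -345.05
Solving: x ≈ 3.301, y ≈ 0.504 km (keep extra digits for the depth step; rounded: 3.3, 0.5).
Then from the RID sphere: z² = 53.71² − (x − 34.4)² − (y − 42.5)² with x = 3.301, y = 0.504, so z ≈ 12.408 ≈ 12.4 km.
Check against COR (with the unrounded solution): distance 54.83 ≈ 54.83 km. ✓

depth ≈ 12.4 km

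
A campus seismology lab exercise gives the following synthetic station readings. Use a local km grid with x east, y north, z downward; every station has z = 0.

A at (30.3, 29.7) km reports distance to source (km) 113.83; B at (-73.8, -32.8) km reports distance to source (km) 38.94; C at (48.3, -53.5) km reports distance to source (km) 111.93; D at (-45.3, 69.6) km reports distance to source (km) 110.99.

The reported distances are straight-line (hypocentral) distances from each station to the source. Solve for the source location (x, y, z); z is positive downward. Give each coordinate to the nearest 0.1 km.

(-56.5, -35.2, 34.8)

Each station gives a sphere (x−x_i)² + (y−y_i)² + z² = d_i² (stations at z=0).
Subtracting the A sphere from B and C: z² cancels, leaving linear equations in x and y:
-208.2 x − 125.0 y = 16163.05
36.0 x − 166.4 y = 3823.90
Solving: x ≈ -56.497, y ≈ -35.203 km (keep extra digits for the depth step; rounded: -56.5, -35.2).
Then from the A sphere: z² = 113.83² − (x − 30.3)² − (y − 29.7)² with x = -56.497, y = -35.203, so z ≈ 34.802 ≈ 34.8 km.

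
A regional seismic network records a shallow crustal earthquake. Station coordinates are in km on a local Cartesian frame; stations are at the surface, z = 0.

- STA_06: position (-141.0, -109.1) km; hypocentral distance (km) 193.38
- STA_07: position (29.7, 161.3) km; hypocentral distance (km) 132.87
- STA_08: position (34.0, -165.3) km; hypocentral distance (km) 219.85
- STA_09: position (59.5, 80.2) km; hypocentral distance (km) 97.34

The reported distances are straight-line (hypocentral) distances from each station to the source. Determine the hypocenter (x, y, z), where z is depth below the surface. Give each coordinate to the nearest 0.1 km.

Each station gives a sphere (x−x_i)² + (y−y_i)² + z² = d_i² (stations at z=0).
Subtracting the STA_06 sphere from STA_07 and STA_08: z² cancels, leaving linear equations in x and y:
341.4 x + 540.8 y = 14857.36
350.0 x − 112.4 y = -14241.92
Solving: x ≈ -26.497, y ≈ 44.200 km (keep extra digits for the depth step; rounded: -26.5, 44.2).
Then from the STA_06 sphere: z² = 193.38² − (x + 141.0)² − (y + 109.1)² with x = -26.497, y = 44.200, so z ≈ 28.000 ≈ 28.0 km.
Check against STA_09 (with the unrounded solution): distance 97.34 ≈ 97.34 km. ✓

(-26.5, 44.2, 28.0)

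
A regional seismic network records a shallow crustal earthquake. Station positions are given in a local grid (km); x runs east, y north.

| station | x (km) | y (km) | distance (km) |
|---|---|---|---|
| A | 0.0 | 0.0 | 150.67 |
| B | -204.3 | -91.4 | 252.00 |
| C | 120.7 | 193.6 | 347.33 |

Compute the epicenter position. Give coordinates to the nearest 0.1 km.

x ≈ 42.0 km, y ≈ -144.7 km

Circle about each station: x² + y² = 150.67²; (x + 204.3)² + (y + 91.4)² = 252.00²; (x − 120.7)² + (y − 193.6)² = 347.33².
Subtracting the A equation from the B and C equations removes the quadratic terms:
-408.6 x − 182.8 y = 9289.90
241.4 x + 387.2 y = -45887.23
Solving the 2×2 system: x ≈ 42.0, y ≈ -144.7 km.
Check against A (with the unrounded x, y): √(x²+y²) = 150.67 ≈ 150.67 km. ✓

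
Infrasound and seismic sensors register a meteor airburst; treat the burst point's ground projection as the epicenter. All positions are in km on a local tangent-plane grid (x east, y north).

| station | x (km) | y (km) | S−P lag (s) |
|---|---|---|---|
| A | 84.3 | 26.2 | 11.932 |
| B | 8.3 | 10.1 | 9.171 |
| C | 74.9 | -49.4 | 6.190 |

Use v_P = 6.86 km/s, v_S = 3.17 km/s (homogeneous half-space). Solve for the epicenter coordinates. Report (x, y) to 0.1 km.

(43.4, -31.0)

Distance from S−P lag: d = Δt · v_P v_S / (v_P − v_S) = Δt · (6.86·3.17)/(6.86−3.17) ≈ 5.8933·Δt.
So d_A = 70.32, d_B = 54.05, d_C = 36.48 km.
Circle about each station: (x − 84.3)² + (y − 26.2)² = 70.32²; (x − 8.3)² + (y − 10.1)² = 54.05²; (x − 74.9)² + (y + 49.4)² = 36.48².
Subtracting the A equation from the B and C equations removes the quadratic terms:
-152.0 x − 32.2 y = -5598.53
-18.8 x − 151.2 y = 3871.55
Solving the 2×2 system: x ≈ 43.4, y ≈ -31.0 km.
Check against A (with the unrounded x, y): √((x − 84.3)²+(y − 26.2)²) = 70.32 ≈ 70.32 km. ✓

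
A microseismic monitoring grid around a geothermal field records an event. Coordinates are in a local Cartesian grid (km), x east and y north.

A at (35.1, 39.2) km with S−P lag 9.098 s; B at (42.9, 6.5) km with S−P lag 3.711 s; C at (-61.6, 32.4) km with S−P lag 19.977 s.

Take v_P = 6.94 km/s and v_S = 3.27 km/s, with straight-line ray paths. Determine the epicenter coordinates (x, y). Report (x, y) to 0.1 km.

Distance from S−P lag: d = Δt · v_P v_S / (v_P − v_S) = Δt · (6.94·3.27)/(6.94−3.27) ≈ 6.1836·Δt.
So d_A = 56.26, d_B = 22.95, d_C = 123.53 km.
Circle about each station: (x − 35.1)² + (y − 39.2)² = 56.26²; (x − 42.9)² + (y − 6.5)² = 22.95²; (x + 61.6)² + (y − 32.4)² = 123.53².
Subtracting the A equation from the B and C equations removes the quadratic terms:
15.6 x − 65.4 y = 1752.50
-193.4 x − 13.6 y = -10018.80
Solving the 2×2 system: x ≈ 52.8, y ≈ -14.2 km.

x ≈ 52.8 km, y ≈ -14.2 km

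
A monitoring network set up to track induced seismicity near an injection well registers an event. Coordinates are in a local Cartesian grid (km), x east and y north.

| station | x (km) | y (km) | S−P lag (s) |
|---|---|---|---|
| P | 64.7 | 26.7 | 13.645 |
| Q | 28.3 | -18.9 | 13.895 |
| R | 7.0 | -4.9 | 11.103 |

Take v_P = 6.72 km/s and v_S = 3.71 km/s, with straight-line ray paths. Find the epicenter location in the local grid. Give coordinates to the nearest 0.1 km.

Distance from S−P lag: d = Δt · v_P v_S / (v_P − v_S) = Δt · (6.72·3.71)/(6.72−3.71) ≈ 8.2828·Δt.
So d_P = 113.02, d_Q = 115.09, d_R = 91.96 km.
Circle about each station: (x − 64.7)² + (y − 26.7)² = 113.02²; (x − 28.3)² + (y + 18.9)² = 115.09²; (x − 7.0)² + (y + 4.9)² = 91.96².
Subtracting the P equation from the Q and R equations removes the quadratic terms:
-72.8 x − 91.2 y = -4213.07
-115.4 x − 63.2 y = -509.09
Solving the 2×2 system: x ≈ -37.1, y ≈ 75.8 km.

(-37.1, 75.8)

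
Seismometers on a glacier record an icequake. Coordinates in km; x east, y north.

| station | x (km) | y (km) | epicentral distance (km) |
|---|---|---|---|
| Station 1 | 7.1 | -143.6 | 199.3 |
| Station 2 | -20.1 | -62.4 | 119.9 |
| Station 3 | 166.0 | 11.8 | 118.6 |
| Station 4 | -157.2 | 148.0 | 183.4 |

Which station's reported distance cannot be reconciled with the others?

Solve using three stations at a time. Using Station 1, Station 2, Station 4 (subtract circle equations pairwise → linear system) gives (x, y) ≈ (1.4, 55.7).
Distances from that point to each station vs reported:
  Station 1: calculated 199.4 vs reported 199.3 → residual 0.1 km
  Station 2: calculated 120.0 vs reported 119.9 → residual 0.1 km
  Station 3: calculated 170.4 vs reported 118.6 → residual 51.8 km
  Station 4: calculated 183.5 vs reported 183.4 → residual 0.1 km
Station 1, Station 2, Station 4 are mutually consistent (residuals ≈ 0); Station 3 is off by 51.8 km.

Station 3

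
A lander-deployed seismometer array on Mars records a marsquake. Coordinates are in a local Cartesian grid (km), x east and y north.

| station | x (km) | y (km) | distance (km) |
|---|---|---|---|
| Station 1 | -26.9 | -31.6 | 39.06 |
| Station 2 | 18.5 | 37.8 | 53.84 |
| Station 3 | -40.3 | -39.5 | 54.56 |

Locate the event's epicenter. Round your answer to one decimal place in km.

Circle about each station: (x + 26.9)² + (y + 31.6)² = 39.06²; (x − 18.5)² + (y − 37.8)² = 53.84²; (x + 40.3)² + (y + 39.5)² = 54.56².
Subtracting the Station 1 equation from the Station 2 and Station 3 equations removes the quadratic terms:
90.8 x + 138.8 y = -1324.14
-26.8 x − 15.8 y = 11.06
Solving the 2×2 system: x ≈ 8.5, y ≈ -15.1 km.

x ≈ 8.5 km, y ≈ -15.1 km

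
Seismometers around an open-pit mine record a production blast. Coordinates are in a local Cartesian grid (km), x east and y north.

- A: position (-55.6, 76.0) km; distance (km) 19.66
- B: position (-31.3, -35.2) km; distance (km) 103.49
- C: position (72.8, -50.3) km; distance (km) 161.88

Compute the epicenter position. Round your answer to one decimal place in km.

Circle about each station: (x + 55.6)² + (y − 76.0)² = 19.66²; (x + 31.3)² + (y + 35.2)² = 103.49²; (x − 72.8)² + (y + 50.3)² = 161.88².
Subtracting the A equation from the B and C equations removes the quadratic terms:
48.6 x − 222.4 y = -16972.29
256.8 x − 252.6 y = -26856.05
Solving the 2×2 system: x ≈ -37.6, y ≈ 68.1 km.
Check against A (with the unrounded x, y): √((x + 55.6)²+(y − 76.0)²) = 19.66 ≈ 19.66 km. ✓

-37.6 km east, 68.1 km north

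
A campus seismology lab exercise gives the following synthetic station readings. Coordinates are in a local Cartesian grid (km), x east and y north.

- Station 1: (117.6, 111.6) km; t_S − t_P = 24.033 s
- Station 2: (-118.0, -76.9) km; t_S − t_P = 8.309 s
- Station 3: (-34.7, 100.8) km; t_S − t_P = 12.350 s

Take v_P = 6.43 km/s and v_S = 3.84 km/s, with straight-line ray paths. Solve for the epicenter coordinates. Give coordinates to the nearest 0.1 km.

(-77.2, -9.0)

Distance from S−P lag: d = Δt · v_P v_S / (v_P − v_S) = Δt · (6.43·3.84)/(6.43−3.84) ≈ 9.5333·Δt.
So d_Station 1 = 229.11, d_Station 2 = 79.21, d_Station 3 = 117.74 km.
Circle about each station: (x − 117.6)² + (y − 111.6)² = 229.11²; (x + 118.0)² + (y + 76.9)² = 79.21²; (x + 34.7)² + (y − 100.8)² = 117.74².
Subtracting pairs of circle equations eliminates x²+y² and gives linear equations (the radical axes):
-471.2 x − 377.0 y = 39770.46
-304.6 x − 21.6 y = 23709.09
Solving the 2×2 system: x ≈ -77.2, y ≈ -9.0 km.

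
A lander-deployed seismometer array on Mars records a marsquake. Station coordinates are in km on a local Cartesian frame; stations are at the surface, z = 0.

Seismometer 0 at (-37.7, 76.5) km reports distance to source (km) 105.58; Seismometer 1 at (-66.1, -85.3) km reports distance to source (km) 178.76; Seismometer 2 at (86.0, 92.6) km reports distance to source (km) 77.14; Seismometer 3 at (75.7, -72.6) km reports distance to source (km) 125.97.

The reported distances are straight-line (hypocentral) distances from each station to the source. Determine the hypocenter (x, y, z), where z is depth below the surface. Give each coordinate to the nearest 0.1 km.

Each station gives a sphere (x−x_i)² + (y−y_i)² + z² = d_i² (stations at z=0).
Subtracting the Seismometer 0 sphere from Seismometer 1 and Seismometer 2: z² cancels, leaving linear equations in x and y:
-56.8 x − 323.6 y = -16436.24
247.4 x + 32.2 y = 13893.78
Solving: x ≈ 50.707, y ≈ 41.892 km (keep extra digits for the depth step; rounded: 50.7, 41.9).
Then from the Seismometer 0 sphere: z² = 105.58² − (x + 37.7)² − (y − 76.5)² with x = 50.707, y = 41.892, so z ≈ 46.191 ≈ 46.2 km.

(50.7, 41.9, 46.2)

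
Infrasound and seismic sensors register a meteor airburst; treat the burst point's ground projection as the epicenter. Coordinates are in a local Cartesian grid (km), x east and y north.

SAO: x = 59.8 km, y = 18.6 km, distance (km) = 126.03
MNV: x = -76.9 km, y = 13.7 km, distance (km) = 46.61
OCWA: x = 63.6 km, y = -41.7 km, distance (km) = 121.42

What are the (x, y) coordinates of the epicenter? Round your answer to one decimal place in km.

(-57.1, -28.5)

Circle about each station: (x − 59.8)² + (y − 18.6)² = 126.03²; (x + 76.9)² + (y − 13.7)² = 46.61²; (x − 63.6)² + (y + 41.7)² = 121.42².
Subtracting pairs of circle equations eliminates x²+y² and gives linear equations (the radical axes):
-273.4 x − 9.8 y = 15890.37
7.6 x − 120.6 y = 3002.59
Solving the 2×2 system: x ≈ -57.1, y ≈ -28.5 km.
Check against SAO (with the unrounded x, y): √((x − 59.8)²+(y − 18.6)²) = 126.03 ≈ 126.03 km. ✓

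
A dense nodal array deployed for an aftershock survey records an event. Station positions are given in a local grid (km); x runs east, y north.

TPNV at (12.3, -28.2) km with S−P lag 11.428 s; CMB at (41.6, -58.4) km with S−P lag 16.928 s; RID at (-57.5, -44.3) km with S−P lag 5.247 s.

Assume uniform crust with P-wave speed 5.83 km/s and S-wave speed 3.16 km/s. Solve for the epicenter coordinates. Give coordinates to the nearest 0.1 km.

(-64.1, -8.7)

Distance from S−P lag: d = Δt · v_P v_S / (v_P − v_S) = Δt · (5.83·3.16)/(5.83−3.16) ≈ 6.8999·Δt.
So d_TPNV = 78.85, d_CMB = 116.80, d_RID = 36.20 km.
Circle about each station: (x − 12.3)² + (y + 28.2)² = 78.85²; (x − 41.6)² + (y + 58.4)² = 116.80²; (x + 57.5)² + (y + 44.3)² = 36.20².
Subtracting pairs of circle equations eliminates x²+y² and gives linear equations (the radical axes):
58.6 x − 60.4 y = -3230.33
-139.6 x − 32.2 y = 9229.09
Solving the 2×2 system: x ≈ -64.1, y ≈ -8.7 km.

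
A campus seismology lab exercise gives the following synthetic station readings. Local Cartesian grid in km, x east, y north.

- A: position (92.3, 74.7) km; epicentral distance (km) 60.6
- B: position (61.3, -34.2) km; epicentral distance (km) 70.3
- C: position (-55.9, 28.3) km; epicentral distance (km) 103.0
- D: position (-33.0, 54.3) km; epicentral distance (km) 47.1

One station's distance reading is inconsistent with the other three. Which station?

Solve using three stations at a time. Using A, B, C (subtract circle equations pairwise → linear system) gives (x, y) ≈ (46.9, 34.6).
Distances from that point to each station vs reported:
  A: calculated 60.6 vs reported 60.6 → residual 0.0 km
  B: calculated 70.3 vs reported 70.3 → residual 0.0 km
  C: calculated 103.0 vs reported 103.0 → residual 0.0 km
  D: calculated 82.3 vs reported 47.1 → residual 35.2 km
A, B, C are mutually consistent (residuals ≈ 0); D is off by 35.2 km.

D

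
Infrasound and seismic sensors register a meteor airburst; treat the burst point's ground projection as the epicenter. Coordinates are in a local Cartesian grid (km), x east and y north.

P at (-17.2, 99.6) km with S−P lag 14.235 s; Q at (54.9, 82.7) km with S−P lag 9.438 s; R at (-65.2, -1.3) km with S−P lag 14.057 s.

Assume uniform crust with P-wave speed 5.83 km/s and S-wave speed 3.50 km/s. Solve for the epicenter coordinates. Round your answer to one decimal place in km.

Distance from S−P lag: d = Δt · v_P v_S / (v_P − v_S) = Δt · (5.83·3.50)/(5.83−3.50) ≈ 8.7575·Δt.
So d_P = 124.66, d_Q = 82.65, d_R = 123.10 km.
Circle about each station: (x + 17.2)² + (y − 99.6)² = 124.66²; (x − 54.9)² + (y − 82.7)² = 82.65²; (x + 65.2)² + (y + 1.3)² = 123.10².
Subtracting the P equation from the Q and R equations removes the quadratic terms:
144.2 x − 33.8 y = 8346.39
-96.0 x − 201.8 y = -5576.76
Solving the 2×2 system: x ≈ 57.9, y ≈ 0.1 km.

57.9 km east, 0.1 km north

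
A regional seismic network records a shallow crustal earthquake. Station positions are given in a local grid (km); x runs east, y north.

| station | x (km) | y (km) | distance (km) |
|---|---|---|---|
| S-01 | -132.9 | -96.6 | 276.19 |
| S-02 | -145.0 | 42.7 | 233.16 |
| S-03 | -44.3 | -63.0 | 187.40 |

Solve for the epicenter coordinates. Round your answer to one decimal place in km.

Circle about each station: (x + 132.9)² + (y + 96.6)² = 276.19²; (x + 145.0)² + (y − 42.7)² = 233.16²; (x + 44.3)² + (y + 63.0)² = 187.40².
Subtracting the S-01 equation from the S-02 and S-03 equations removes the quadratic terms:
-24.2 x + 278.6 y = 17771.65
177.2 x + 67.2 y = 20099.68
Solving the 2×2 system: x ≈ 86.4, y ≈ 71.3 km.
Check against S-01 (with the unrounded x, y): √((x + 132.9)²+(y + 96.6)²) = 276.18 ≈ 276.19 km. ✓

x ≈ 86.4 km, y ≈ 71.3 km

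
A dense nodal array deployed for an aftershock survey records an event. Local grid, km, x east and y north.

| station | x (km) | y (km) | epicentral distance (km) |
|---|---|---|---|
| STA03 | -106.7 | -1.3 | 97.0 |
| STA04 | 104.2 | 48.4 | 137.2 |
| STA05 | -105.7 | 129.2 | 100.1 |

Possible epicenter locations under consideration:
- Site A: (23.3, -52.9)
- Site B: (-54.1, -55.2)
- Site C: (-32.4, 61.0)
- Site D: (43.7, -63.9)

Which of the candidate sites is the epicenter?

For each candidate, compare |candidate − station| to the reported distance:
Site A: residuals STA03 42.9, STA04 7.6, STA05 123.1 → max 123.1 km
Site B: residuals STA03 21.7, STA04 52.0, STA05 91.4 → max 91.4 km
Site C: residuals STA03 0.0, STA04 0.0, STA05 0.0 → max 0.0 km
Site D: residuals STA03 65.9, STA04 9.6, STA05 144.0 → max 144.0 km
Only Site C has all residuals ≈ 0.

Site C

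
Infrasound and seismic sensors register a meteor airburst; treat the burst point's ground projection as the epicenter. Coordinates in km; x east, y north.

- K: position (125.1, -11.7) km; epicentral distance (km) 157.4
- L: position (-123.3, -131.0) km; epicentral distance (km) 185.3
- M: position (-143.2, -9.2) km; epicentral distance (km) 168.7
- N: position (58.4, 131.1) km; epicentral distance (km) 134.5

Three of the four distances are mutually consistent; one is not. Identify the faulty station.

M

Solve using three stations at a time. Using K, L, N (subtract circle equations pairwise → linear system) gives (x, y) ≈ (-27.3, 27.5).
Distances from that point to each station vs reported:
  K: calculated 157.4 vs reported 157.4 → residual 0.0 km
  L: calculated 185.3 vs reported 185.3 → residual 0.0 km
  M: calculated 121.5 vs reported 168.7 → residual 47.2 km
  N: calculated 134.5 vs reported 134.5 → residual 0.0 km
K, L, N are mutually consistent (residuals ≈ 0); M is off by 47.2 km.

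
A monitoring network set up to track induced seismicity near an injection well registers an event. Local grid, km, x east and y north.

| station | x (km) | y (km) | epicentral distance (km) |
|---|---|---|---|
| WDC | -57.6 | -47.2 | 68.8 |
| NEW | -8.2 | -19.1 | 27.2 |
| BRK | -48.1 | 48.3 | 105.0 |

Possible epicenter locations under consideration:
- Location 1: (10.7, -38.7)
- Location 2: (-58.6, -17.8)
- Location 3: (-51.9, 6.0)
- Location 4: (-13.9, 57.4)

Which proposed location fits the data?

For each candidate, compare |candidate − station| to the reported distance:
Location 1: residuals WDC 0.0, NEW 0.0, BRK 0.0 → max 0.0 km
Location 2: residuals WDC 39.4, NEW 23.2, BRK 38.1 → max 39.4 km
Location 3: residuals WDC 15.3, NEW 23.2, BRK 62.5 → max 62.5 km
Location 4: residuals WDC 44.6, NEW 49.5, BRK 69.6 → max 69.6 km
Only Location 1 has all residuals ≈ 0.

Location 1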